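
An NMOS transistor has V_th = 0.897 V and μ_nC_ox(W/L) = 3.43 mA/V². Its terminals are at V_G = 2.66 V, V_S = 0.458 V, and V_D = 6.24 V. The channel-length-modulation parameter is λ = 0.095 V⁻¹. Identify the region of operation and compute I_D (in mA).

Saturation; I_D = 4.52 mA

V_GS = V_G − V_S = 2.66 − 0.458 = 2.2 V; V_DS = V_D − V_S = 6.24 − 0.458 = 5.78 V.
V_ov = V_GS − V_th = 2.2 − 0.897 = 1.3 V.
Since V_DS = 5.78 V ≥ V_ov = 1.3 V, the device is in saturation.
I_D = ½ k_n V_ov² (1 + λ V_DS) = 0.5 × 3.43 × 1.3² × (1 + 0.095 × 5.78) = 4.52 mA.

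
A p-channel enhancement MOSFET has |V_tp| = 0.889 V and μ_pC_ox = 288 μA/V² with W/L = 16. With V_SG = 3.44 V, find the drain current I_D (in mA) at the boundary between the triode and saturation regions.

At the boundary V_SD = V_ov = V_SG − |V_tp| = 3.44 − 0.889 = 2.55 V.
k_p = μ_pC_ox · (W/L) = 4.608 mA/V².
I_D = ½ k_p V_ov² = 0.5 × 4.608 × 2.55² = 15 mA.

I_D = 15.0 mA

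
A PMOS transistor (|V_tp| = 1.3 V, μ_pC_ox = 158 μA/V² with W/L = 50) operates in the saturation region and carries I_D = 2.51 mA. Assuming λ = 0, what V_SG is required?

k_p = μ_pC_ox · (W/L) = 7.9 mA/V².
In saturation I_D = ½ k_p (V_SG − |V_tp|)², so V_SG − |V_tp| = √(2 I_D / k_p) = √(2 × 2.51 / 7.9) = 0.797 V.
V_SG = 1.3 + 0.797 = 2.1 V.

V_SG = 2.10 V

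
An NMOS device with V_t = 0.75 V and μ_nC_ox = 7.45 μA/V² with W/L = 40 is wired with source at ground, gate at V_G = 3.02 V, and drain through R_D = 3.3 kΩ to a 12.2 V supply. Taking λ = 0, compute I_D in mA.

V_GS = V_G = 3.02 V, so V_ov = 3.02 − 0.75 = 2.27 V.
k_n = μ_nC_ox · (W/L) = 0.298 mA/V².
Assume saturation: I_D = ½ k_n V_ov² = 0.5 × 0.298 × 2.27² = 0.768 mA, giving V_DS = V_DD − I_D R_D = 12.2 − 0.768 × 3.3 = 9.67 V.
V_DS = 9.67 V ≥ V_ov = 2.27 V, confirming saturation.

I_D = 0.768 mA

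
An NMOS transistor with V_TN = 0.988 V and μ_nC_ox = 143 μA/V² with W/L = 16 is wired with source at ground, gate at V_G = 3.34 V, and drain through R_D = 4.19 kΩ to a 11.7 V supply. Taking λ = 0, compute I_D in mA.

V_GS = V_G = 3.34 V, so V_ov = 3.34 − 0.988 = 2.35 V.
k_n = μ_nC_ox · (W/L) = 2.288 mA/V².
Assume saturation: I_D = ½ k_n V_ov² = 0.5 × 2.288 × 2.35² = 6.33 mA, giving V_DS = V_DD − I_D R_D = 11.7 − 6.33 × 4.19 = -14.8 V.
But -14.8 V < V_ov = 2.35 V, so the device is actually in triode.
In triode I_D = k_n[V_ov V_DS − ½ V_DS²] and I_D = (V_DD − V_DS)/R_D. Equating: 4.79 V_DS² − 23.55 V_DS + 11.7 = 0, giving V_DS = 0.561 V (the root below V_ov).
I_D = (11.7 − 0.561) / 4.19 = 2.66 mA.

I_D = 2.66 mA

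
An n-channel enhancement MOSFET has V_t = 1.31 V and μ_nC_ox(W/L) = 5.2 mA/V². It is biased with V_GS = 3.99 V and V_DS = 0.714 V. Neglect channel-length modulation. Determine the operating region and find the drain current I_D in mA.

Triode; I_D = 8.62 mA

V_ov = V_GS − V_t = 3.99 − 1.31 = 2.68 V.
Since V_DS = 0.714 V < V_ov = 2.68 V, the device is in the triode region.
I_D = k_n [V_ov · V_DS − ½ V_DS²] = 5.2 × [2.68 × 0.714 − 0.5 × 0.714²] = 8.62 mA.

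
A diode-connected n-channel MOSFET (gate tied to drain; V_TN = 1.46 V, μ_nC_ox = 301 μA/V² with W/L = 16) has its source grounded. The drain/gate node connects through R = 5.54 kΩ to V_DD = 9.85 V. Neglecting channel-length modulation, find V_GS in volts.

With gate tied to drain, V_GS = V_DS ≥ V_GS − V_TN, so the device is in saturation.
k_n = μ_nC_ox · (W/L) = 4.816 mA/V².
KCL at the drain: ½ k_n (V_GS − V_TN)² = (V_DD − V_GS)/R.
Let x = V_GS − 1.46. Then 13.3 x² + x − 8.39 = 0, giving x = 0.756 V (positive root), so V_GS = 2.22 V.
I_D = (V_DD − V_GS)/R = (9.85 − 2.22) / 5.54 = 1.38 mA.

V_GS = 2.22 V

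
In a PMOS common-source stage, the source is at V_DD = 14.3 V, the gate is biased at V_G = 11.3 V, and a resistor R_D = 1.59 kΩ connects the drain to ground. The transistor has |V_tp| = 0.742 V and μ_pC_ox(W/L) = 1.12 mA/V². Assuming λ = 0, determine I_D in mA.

I_D = 2.86 mA

V_SG = V_DD − V_G = 14.3 − 11.3 = 3 V, so V_ov = 3 − 0.742 = 2.26 V.
Assume saturation: I_D = ½ k_p V_ov² = 0.5 × 1.12 × 2.26² = 2.86 mA, giving V_SD = V_DD − I_D R_D = 14.3 − 2.86 × 1.59 = 9.76 V.
V_SD = 9.76 V ≥ V_ov = 2.26 V, confirming saturation.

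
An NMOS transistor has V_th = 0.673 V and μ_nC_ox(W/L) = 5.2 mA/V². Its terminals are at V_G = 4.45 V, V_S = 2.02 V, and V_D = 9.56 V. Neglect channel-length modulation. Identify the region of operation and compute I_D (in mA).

V_GS = V_G − V_S = 4.45 − 2.02 = 2.43 V; V_DS = V_D − V_S = 9.56 − 2.02 = 7.54 V.
V_ov = V_GS − V_th = 2.43 − 0.673 = 1.76 V.
Since V_DS = 7.54 V ≥ V_ov = 1.76 V, the device is in saturation.
I_D = ½ k_n V_ov² = 0.5 × 5.2 × 1.76² = 8.03 mA.

Saturation; I_D = 8.03 mA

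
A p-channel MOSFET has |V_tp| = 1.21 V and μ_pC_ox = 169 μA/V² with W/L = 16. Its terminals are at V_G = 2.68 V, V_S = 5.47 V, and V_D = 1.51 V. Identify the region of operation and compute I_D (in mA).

Saturation; I_D = 3.38 mA

V_SG = V_S − V_G = 5.47 − 2.68 = 2.79 V; V_SD = V_S − V_D = 5.47 − 1.51 = 3.96 V.
k_p = μ_pC_ox · (W/L) = 2.704 mA/V².
V_ov = V_SG − |V_tp| = 2.79 − 1.21 = 1.58 V.
Since V_SD = 3.96 V ≥ V_ov = 1.58 V, the device is in saturation.
I_D = ½ k_p V_ov² = 0.5 × 2.704 × 1.58² = 3.38 mA.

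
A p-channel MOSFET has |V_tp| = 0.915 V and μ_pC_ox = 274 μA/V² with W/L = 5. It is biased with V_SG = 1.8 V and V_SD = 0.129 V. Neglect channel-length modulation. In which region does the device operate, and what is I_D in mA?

k_p = μ_pC_ox · (W/L) = 1.37 mA/V².
V_ov = V_SG − |V_tp| = 1.8 − 0.915 = 0.885 V.
Since V_SD = 0.129 V < V_ov = 0.885 V, the device is in the triode region.
I_D = k_p [V_ov · V_SD − ½ V_SD²] = 1.37 × [0.885 × 0.129 − 0.5 × 0.129²] = 0.145 mA.

Triode; I_D = 0.145 mA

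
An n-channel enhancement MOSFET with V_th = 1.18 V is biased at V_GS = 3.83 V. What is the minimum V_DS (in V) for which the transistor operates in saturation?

V_DS,sat = 2.65 V

The boundary between triode and saturation is V_DS = V_GS − V_th = V_ov.
V_ov = 3.83 − 1.18 = 2.65 V.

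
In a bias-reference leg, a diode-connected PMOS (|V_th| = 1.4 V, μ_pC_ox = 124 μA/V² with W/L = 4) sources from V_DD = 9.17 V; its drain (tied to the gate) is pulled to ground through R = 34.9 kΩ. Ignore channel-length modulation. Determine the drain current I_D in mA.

With gate tied to drain, V_SG = V_SD ≥ V_SG − |V_th|, so the device is in saturation.
k_p = μ_pC_ox · (W/L) = 0.496 mA/V².
KCL at the drain: ½ k_p (V_SG − |V_th|)² = (V_DD − V_SG)/R.
Let x = V_SG − 1.4. Then 8.66 x² + x − 7.77 = 0, giving x = 0.891 V (positive root), so V_SG = 2.29 V.
I_D = (V_DD − V_SG)/R = (9.17 − 2.29) / 34.9 = 0.197 mA.

I_D = 0.197 mA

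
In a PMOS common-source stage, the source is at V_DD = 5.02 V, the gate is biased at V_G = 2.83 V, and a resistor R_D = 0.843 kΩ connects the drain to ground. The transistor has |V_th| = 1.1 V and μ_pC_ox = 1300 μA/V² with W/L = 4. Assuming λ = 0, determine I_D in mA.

V_SG = V_DD − V_G = 5.02 − 2.83 = 2.19 V, so V_ov = 2.19 − 1.1 = 1.09 V.
k_p = μ_pC_ox · (W/L) = 5.2 mA/V².
Assume saturation: I_D = ½ k_p V_ov² = 0.5 × 5.2 × 1.09² = 3.09 mA, giving V_SD = V_DD − I_D R_D = 5.02 − 3.09 × 0.843 = 2.42 V.
V_SD = 2.42 V ≥ V_ov = 1.09 V, confirming saturation.

I_D = 3.09 mA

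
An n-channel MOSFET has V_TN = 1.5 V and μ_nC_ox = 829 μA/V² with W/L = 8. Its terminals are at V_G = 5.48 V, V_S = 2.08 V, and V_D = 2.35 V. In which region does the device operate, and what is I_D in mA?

Triode; I_D = 3.16 mA

V_GS = V_G − V_S = 5.48 − 2.08 = 3.4 V; V_DS = V_D − V_S = 2.35 − 2.08 = 0.27 V.
k_n = μ_nC_ox · (W/L) = 6.632 mA/V².
V_ov = V_GS − V_TN = 3.4 − 1.5 = 1.9 V.
Since V_DS = 0.27 V < V_ov = 1.9 V, the device is in the triode region.
I_D = k_n [V_ov · V_DS − ½ V_DS²] = 6.632 × [1.9 × 0.27 − 0.5 × 0.27²] = 3.16 mA.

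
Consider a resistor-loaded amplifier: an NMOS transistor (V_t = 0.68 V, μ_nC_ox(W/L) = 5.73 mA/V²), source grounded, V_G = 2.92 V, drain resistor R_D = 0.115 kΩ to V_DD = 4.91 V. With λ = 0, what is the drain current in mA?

I_D = 14.4 mA

V_GS = V_G = 2.92 V, so V_ov = 2.92 − 0.68 = 2.24 V.
Assume saturation: I_D = ½ k_n V_ov² = 0.5 × 5.73 × 2.24² = 14.4 mA, giving V_DS = V_DD − I_D R_D = 4.91 − 14.4 × 0.115 = 3.26 V.
V_DS = 3.26 V ≥ V_ov = 2.24 V, confirming saturation.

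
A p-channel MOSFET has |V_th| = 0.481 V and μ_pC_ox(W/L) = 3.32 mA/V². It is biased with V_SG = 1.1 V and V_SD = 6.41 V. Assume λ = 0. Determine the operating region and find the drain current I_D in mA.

Saturation; I_D = 0.636 mA

V_ov = V_SG − |V_th| = 1.1 − 0.481 = 0.619 V.
Since V_SD = 6.41 V ≥ V_ov = 0.619 V, the device is in saturation.
I_D = ½ k_p V_ov² = 0.5 × 3.32 × 0.619² = 0.636 mA.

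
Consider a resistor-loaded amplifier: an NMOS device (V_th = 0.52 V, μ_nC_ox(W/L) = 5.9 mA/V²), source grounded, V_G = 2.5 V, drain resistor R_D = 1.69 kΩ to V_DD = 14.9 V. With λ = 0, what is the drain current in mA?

I_D = 8.27 mA

V_GS = V_G = 2.5 V, so V_ov = 2.5 − 0.52 = 1.98 V.
Assume saturation: I_D = ½ k_n V_ov² = 0.5 × 5.9 × 1.98² = 11.6 mA, giving V_DS = V_DD − I_D R_D = 14.9 − 11.6 × 1.69 = -4.65 V.
But -4.65 V < V_ov = 1.98 V, so the device is actually in triode.
In triode I_D = k_n[V_ov V_DS − ½ V_DS²] and I_D = (V_DD − V_DS)/R_D. Equating: 4.99 V_DS² − 20.74 V_DS + 14.9 = 0, giving V_DS = 0.923 V (the root below V_ov).
I_D = (14.9 − 0.923) / 1.69 = 8.27 mA.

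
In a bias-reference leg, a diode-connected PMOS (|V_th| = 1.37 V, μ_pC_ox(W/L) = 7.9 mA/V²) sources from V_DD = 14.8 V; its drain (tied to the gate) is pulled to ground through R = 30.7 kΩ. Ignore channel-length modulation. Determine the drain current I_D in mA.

I_D = 0.427 mA

With gate tied to drain, V_SG = V_SD ≥ V_SG − |V_th|, so the device is in saturation.
KCL at the drain: ½ k_p (V_SG − |V_th|)² = (V_DD − V_SG)/R.
Let x = V_SG − 1.37. Then 121 x² + x − 13.43 = 0, giving x = 0.329 V (positive root), so V_SG = 1.7 V.
I_D = (V_DD − V_SG)/R = (14.8 − 1.7) / 30.7 = 0.427 mA.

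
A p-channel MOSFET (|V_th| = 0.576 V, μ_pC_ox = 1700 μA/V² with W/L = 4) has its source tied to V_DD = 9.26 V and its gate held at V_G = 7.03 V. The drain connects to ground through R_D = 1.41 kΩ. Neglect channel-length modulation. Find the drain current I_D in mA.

V_SG = V_DD − V_G = 9.26 − 7.03 = 2.23 V, so V_ov = 2.23 − 0.576 = 1.65 V.
k_p = μ_pC_ox · (W/L) = 6.8 mA/V².
Assume saturation: I_D = ½ k_p V_ov² = 0.5 × 6.8 × 1.65² = 9.3 mA, giving V_SD = V_DD − I_D R_D = 9.26 − 9.3 × 1.41 = -3.86 V.
But -3.86 V < V_ov = 1.65 V, so the device is actually in triode.
In triode I_D = k_p[V_ov V_SD − ½ V_SD²] and I_D = (V_DD − V_SD)/R_D. Equating: 4.79 V_SD² − 16.86 V_SD + 9.26 = 0, giving V_SD = 0.681 V (the root below V_ov).
I_D = (9.26 − 0.681) / 1.41 = 6.08 mA.

I_D = 6.08 mA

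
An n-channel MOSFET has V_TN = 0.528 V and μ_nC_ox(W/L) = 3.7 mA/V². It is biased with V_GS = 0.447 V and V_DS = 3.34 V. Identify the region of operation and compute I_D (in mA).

V_GS = 0.447 V < V_TN = 0.528 V, so the transistor is in cutoff.

Cutoff; I_D = 0 mA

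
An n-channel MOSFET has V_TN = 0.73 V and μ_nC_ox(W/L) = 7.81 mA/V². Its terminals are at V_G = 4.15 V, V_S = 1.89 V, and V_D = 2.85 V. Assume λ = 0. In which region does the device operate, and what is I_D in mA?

V_GS = V_G − V_S = 4.15 − 1.89 = 2.26 V; V_DS = V_D − V_S = 2.85 − 1.89 = 0.96 V.
V_ov = V_GS − V_TN = 2.26 − 0.73 = 1.53 V.
Since V_DS = 0.96 V < V_ov = 1.53 V, the device is in the triode region.
I_D = k_n [V_ov · V_DS − ½ V_DS²] = 7.81 × [1.53 × 0.96 − 0.5 × 0.96²] = 7.87 mA.

Triode; I_D = 7.87 mA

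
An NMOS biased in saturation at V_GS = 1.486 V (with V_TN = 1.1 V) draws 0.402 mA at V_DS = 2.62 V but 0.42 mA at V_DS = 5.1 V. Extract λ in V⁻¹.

λ = 0.0190 V⁻¹

With V_GS fixed, I_D ∝ (1 + λ V_DS) in saturation, so I_D2/I_D1 = (1 + λ V_DS2)/(1 + λ V_DS1).
0.42/0.402 = 1.045 = (1 + 5.1 λ)/(1 + 2.62 λ).
Solving: λ (I_D1 V_DS2 − I_D2 V_DS1) = I_D2 − I_D1, so λ = (0.42 − 0.402) / (0.402 × 5.1 − 0.42 × 2.62) = 0.018 / 0.95 = 0.019 V⁻¹.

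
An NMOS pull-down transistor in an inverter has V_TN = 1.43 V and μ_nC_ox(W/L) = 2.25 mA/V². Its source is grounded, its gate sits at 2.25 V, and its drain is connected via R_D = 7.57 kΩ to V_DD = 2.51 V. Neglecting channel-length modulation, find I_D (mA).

I_D = 0.307 mA

V_GS = V_G = 2.25 V, so V_ov = 2.25 − 1.43 = 0.82 V.
Assume saturation: I_D = ½ k_n V_ov² = 0.5 × 2.25 × 0.82² = 0.756 mA, giving V_DS = V_DD − I_D R_D = 2.51 − 0.756 × 7.57 = -3.22 V.
But -3.22 V < V_ov = 0.82 V, so the device is actually in triode.
In triode I_D = k_n[V_ov V_DS − ½ V_DS²] and I_D = (V_DD − V_DS)/R_D. Equating: 8.52 V_DS² − 14.97 V_DS + 2.51 = 0, giving V_DS = 0.188 V (the root below V_ov).
I_D = (2.51 − 0.188) / 7.57 = 0.307 mA.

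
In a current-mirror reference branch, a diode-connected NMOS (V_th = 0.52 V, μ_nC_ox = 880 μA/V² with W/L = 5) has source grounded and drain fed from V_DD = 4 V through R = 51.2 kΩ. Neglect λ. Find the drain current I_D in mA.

I_D = 0.0646 mA

With gate tied to drain, V_GS = V_DS ≥ V_GS − V_th, so the device is in saturation.
k_n = μ_nC_ox · (W/L) = 4.4 mA/V².
KCL at the drain: ½ k_n (V_GS − V_th)² = (V_DD − V_GS)/R.
Let x = V_GS − 0.52. Then 113 x² + x − 3.48 = 0, giving x = 0.171 V (positive root), so V_GS = 0.691 V.
I_D = (V_DD − V_GS)/R = (4 − 0.691) / 51.2 = 0.0646 mA.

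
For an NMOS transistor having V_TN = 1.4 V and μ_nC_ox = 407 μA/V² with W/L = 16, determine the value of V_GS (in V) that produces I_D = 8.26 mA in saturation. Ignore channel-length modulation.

k_n = μ_nC_ox · (W/L) = 6.512 mA/V².
In saturation I_D = ½ k_n (V_GS − V_TN)², so V_GS − V_TN = √(2 I_D / k_n) = √(2 × 8.26 / 6.512) = 1.59 V.
V_GS = 1.4 + 1.59 = 2.99 V.

V_GS = 2.99 V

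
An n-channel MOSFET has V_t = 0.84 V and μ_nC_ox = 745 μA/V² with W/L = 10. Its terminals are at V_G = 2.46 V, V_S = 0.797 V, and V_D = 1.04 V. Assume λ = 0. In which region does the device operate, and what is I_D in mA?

Triode; I_D = 1.27 mA

V_GS = V_G − V_S = 2.46 − 0.797 = 1.66 V; V_DS = V_D − V_S = 1.04 − 0.797 = 0.243 V.
k_n = μ_nC_ox · (W/L) = 7.45 mA/V².
V_ov = V_GS − V_t = 1.66 − 0.84 = 0.823 V.
Since V_DS = 0.243 V < V_ov = 0.823 V, the device is in the triode region.
I_D = k_n [V_ov · V_DS − ½ V_DS²] = 7.45 × [0.823 × 0.243 − 0.5 × 0.243²] = 1.27 mA.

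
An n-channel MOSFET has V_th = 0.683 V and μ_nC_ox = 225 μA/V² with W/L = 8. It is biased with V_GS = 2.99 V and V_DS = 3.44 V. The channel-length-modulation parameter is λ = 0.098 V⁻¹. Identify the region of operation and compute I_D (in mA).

Saturation; I_D = 6.40 mA

k_n = μ_nC_ox · (W/L) = 1.8 mA/V².
V_ov = V_GS − V_th = 2.99 − 0.683 = 2.31 V.
Since V_DS = 3.44 V ≥ V_ov = 2.31 V, the device is in saturation.
I_D = ½ k_n V_ov² (1 + λ V_DS) = 0.5 × 1.8 × 2.31² × (1 + 0.098 × 3.44) = 6.4 mA.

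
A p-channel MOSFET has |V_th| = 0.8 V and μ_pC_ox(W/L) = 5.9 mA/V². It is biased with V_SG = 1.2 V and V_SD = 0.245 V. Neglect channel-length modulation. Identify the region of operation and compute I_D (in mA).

V_ov = V_SG − |V_th| = 1.2 − 0.8 = 0.4 V.
Since V_SD = 0.245 V < V_ov = 0.4 V, the device is in the triode region.
I_D = k_p [V_ov · V_SD − ½ V_SD²] = 5.9 × [0.4 × 0.245 − 0.5 × 0.245²] = 0.401 mA.

Triode; I_D = 0.401 mA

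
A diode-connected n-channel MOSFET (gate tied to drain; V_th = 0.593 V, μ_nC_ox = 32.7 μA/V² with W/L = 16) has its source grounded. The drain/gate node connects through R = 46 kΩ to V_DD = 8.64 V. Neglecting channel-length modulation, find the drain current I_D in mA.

I_D = 0.158 mA

With gate tied to drain, V_GS = V_DS ≥ V_GS − V_th, so the device is in saturation.
k_n = μ_nC_ox · (W/L) = 0.5232 mA/V².
KCL at the drain: ½ k_n (V_GS − V_th)² = (V_DD − V_GS)/R.
Let x = V_GS − 0.593. Then 12 x² + x − 8.047 = 0, giving x = 0.777 V (positive root), so V_GS = 1.37 V.
I_D = (V_DD − V_GS)/R = (8.64 − 1.37) / 46 = 0.158 mA.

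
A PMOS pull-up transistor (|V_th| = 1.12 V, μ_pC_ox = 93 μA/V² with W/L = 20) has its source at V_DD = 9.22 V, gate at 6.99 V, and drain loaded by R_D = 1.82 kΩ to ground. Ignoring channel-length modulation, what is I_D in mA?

V_SG = V_DD − V_G = 9.22 − 6.99 = 2.23 V, so V_ov = 2.23 − 1.12 = 1.11 V.
k_p = μ_pC_ox · (W/L) = 1.86 mA/V².
Assume saturation: I_D = ½ k_p V_ov² = 0.5 × 1.86 × 1.11² = 1.15 mA, giving V_SD = V_DD − I_D R_D = 9.22 − 1.15 × 1.82 = 7.13 V.
V_SD = 7.13 V ≥ V_ov = 1.11 V, confirming saturation.

I_D = 1.15 mA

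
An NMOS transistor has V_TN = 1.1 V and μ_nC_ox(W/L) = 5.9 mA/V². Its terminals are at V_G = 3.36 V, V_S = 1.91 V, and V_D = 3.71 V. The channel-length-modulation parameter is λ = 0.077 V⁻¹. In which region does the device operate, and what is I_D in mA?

Saturation; I_D = 0.411 mA

V_GS = V_G − V_S = 3.36 − 1.91 = 1.45 V; V_DS = V_D − V_S = 3.71 − 1.91 = 1.8 V.
V_ov = V_GS − V_TN = 1.45 − 1.1 = 0.35 V.
Since V_DS = 1.8 V ≥ V_ov = 0.35 V, the device is in saturation.
I_D = ½ k_n V_ov² (1 + λ V_DS) = 0.5 × 5.9 × 0.35² × (1 + 0.077 × 1.8) = 0.411 mA.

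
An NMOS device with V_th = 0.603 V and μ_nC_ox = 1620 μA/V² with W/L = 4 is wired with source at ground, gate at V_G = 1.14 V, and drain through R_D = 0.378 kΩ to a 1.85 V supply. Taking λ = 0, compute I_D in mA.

V_GS = V_G = 1.14 V, so V_ov = 1.14 − 0.603 = 0.537 V.
k_n = μ_nC_ox · (W/L) = 6.48 mA/V².
Assume saturation: I_D = ½ k_n V_ov² = 0.5 × 6.48 × 0.537² = 0.934 mA, giving V_DS = V_DD − I_D R_D = 1.85 − 0.934 × 0.378 = 1.5 V.
V_DS = 1.5 V ≥ V_ov = 0.537 V, confirming saturation.

I_D = 0.934 mA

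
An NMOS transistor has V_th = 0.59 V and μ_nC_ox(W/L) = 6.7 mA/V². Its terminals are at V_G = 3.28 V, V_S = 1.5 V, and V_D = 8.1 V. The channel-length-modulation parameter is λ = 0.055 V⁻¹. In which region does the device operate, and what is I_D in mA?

V_GS = V_G − V_S = 3.28 − 1.5 = 1.78 V; V_DS = V_D − V_S = 8.1 − 1.5 = 6.6 V.
V_ov = V_GS − V_th = 1.78 − 0.59 = 1.19 V.
Since V_DS = 6.6 V ≥ V_ov = 1.19 V, the device is in saturation.
I_D = ½ k_n V_ov² (1 + λ V_DS) = 0.5 × 6.7 × 1.19² × (1 + 0.055 × 6.6) = 6.47 mA.

Saturation; I_D = 6.47 mA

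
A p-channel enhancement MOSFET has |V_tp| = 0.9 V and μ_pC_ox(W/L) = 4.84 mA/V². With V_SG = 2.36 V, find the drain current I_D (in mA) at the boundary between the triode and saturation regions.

I_D = 5.16 mA

At the boundary V_SD = V_ov = V_SG − |V_tp| = 2.36 − 0.9 = 1.46 V.
I_D = ½ k_p V_ov² = 0.5 × 4.84 × 1.46² = 5.16 mA.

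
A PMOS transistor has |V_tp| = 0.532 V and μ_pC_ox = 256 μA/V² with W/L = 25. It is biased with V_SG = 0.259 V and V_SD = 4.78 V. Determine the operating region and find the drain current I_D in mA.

Cutoff; I_D = 0 mA

V_SG = 0.259 V < |V_tp| = 0.532 V, so the transistor is in cutoff.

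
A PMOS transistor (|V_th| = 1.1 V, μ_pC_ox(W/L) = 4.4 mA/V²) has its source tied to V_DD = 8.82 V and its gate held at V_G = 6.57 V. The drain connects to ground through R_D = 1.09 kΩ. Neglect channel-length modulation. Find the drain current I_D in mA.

V_SG = V_DD − V_G = 8.82 − 6.57 = 2.25 V, so V_ov = 2.25 − 1.1 = 1.15 V.
Assume saturation: I_D = ½ k_p V_ov² = 0.5 × 4.4 × 1.15² = 2.91 mA, giving V_SD = V_DD − I_D R_D = 8.82 − 2.91 × 1.09 = 5.65 V.
V_SD = 5.65 V ≥ V_ov = 1.15 V, confirming saturation.

I_D = 2.91 mA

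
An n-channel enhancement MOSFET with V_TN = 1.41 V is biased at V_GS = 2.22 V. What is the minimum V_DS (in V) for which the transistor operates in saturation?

The boundary between triode and saturation is V_DS = V_GS − V_TN = V_ov.
V_ov = 2.22 − 1.41 = 0.81 V.

V_DS,sat = 0.810 V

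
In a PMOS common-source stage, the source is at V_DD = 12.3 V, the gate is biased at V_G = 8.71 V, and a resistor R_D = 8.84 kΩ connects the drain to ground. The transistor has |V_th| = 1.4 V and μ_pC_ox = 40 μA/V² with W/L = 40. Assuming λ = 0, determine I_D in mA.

V_SG = V_DD − V_G = 12.3 − 8.71 = 3.59 V, so V_ov = 3.59 − 1.4 = 2.19 V.
k_p = μ_pC_ox · (W/L) = 1.6 mA/V².
Assume saturation: I_D = ½ k_p V_ov² = 0.5 × 1.6 × 2.19² = 3.84 mA, giving V_SD = V_DD − I_D R_D = 12.3 − 3.84 × 8.84 = -21.6 V.
But -21.6 V < V_ov = 2.19 V, so the device is actually in triode.
In triode I_D = k_p[V_ov V_SD − ½ V_SD²] and I_D = (V_DD − V_SD)/R_D. Equating: 7.07 V_SD² − 31.98 V_SD + 12.3 = 0, giving V_SD = 0.425 V (the root below V_ov).
I_D = (12.3 − 0.425) / 8.84 = 1.34 mA.

I_D = 1.34 mA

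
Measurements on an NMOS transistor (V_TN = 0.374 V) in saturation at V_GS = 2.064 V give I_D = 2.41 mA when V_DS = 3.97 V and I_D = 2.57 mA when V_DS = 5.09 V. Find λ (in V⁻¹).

With V_GS fixed, I_D ∝ (1 + λ V_DS) in saturation, so I_D2/I_D1 = (1 + λ V_DS2)/(1 + λ V_DS1).
2.57/2.41 = 1.066 = (1 + 5.09 λ)/(1 + 3.97 λ).
Solving: λ (I_D1 V_DS2 − I_D2 V_DS1) = I_D2 − I_D1, so λ = (2.57 − 2.41) / (2.41 × 5.09 − 2.57 × 3.97) = 0.16 / 2.06 = 0.0775 V⁻¹.

λ = 0.0775 V⁻¹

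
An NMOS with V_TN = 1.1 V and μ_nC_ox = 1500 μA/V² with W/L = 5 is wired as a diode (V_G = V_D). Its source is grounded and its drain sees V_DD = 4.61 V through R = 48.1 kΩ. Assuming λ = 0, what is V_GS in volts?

V_GS = 1.24 V

With gate tied to drain, V_GS = V_DS ≥ V_GS − V_TN, so the device is in saturation.
k_n = μ_nC_ox · (W/L) = 7.5 mA/V².
KCL at the drain: ½ k_n (V_GS − V_TN)² = (V_DD − V_GS)/R.
Let x = V_GS − 1.1. Then 180 x² + x − 3.51 = 0, giving x = 0.137 V (positive root), so V_GS = 1.24 V.
I_D = (V_DD − V_GS)/R = (4.61 − 1.24) / 48.1 = 0.0701 mA.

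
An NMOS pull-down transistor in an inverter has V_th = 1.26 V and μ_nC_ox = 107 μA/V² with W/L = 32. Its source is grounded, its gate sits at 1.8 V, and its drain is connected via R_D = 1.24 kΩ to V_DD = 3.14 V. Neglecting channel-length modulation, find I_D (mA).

I_D = 0.499 mA

V_GS = V_G = 1.8 V, so V_ov = 1.8 − 1.26 = 0.54 V.
k_n = μ_nC_ox · (W/L) = 3.424 mA/V².
Assume saturation: I_D = ½ k_n V_ov² = 0.5 × 3.424 × 0.54² = 0.499 mA, giving V_DS = V_DD − I_D R_D = 3.14 − 0.499 × 1.24 = 2.52 V.
V_DS = 2.52 V ≥ V_ov = 0.54 V, confirming saturation.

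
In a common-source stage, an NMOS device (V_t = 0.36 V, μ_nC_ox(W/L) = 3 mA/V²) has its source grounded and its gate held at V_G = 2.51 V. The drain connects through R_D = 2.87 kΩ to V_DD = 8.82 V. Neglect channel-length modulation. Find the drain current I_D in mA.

I_D = 2.90 mA

V_GS = V_G = 2.51 V, so V_ov = 2.51 − 0.36 = 2.15 V.
Assume saturation: I_D = ½ k_n V_ov² = 0.5 × 3 × 2.15² = 6.93 mA, giving V_DS = V_DD − I_D R_D = 8.82 − 6.93 × 2.87 = -11.1 V.
But -11.1 V < V_ov = 2.15 V, so the device is actually in triode.
In triode I_D = k_n[V_ov V_DS − ½ V_DS²] and I_D = (V_DD − V_DS)/R_D. Equating: 4.3 V_DS² − 19.51 V_DS + 8.82 = 0, giving V_DS = 0.509 V (the root below V_ov).
I_D = (8.82 − 0.509) / 2.87 = 2.9 mA.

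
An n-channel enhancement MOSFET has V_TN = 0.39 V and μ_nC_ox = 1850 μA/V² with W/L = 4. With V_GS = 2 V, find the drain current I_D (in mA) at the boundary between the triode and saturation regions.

I_D = 9.59 mA

At the boundary V_DS = V_ov = V_GS − V_TN = 2 − 0.39 = 1.61 V.
k_n = μ_nC_ox · (W/L) = 7.4 mA/V².
I_D = ½ k_n V_ov² = 0.5 × 7.4 × 1.61² = 9.59 mA.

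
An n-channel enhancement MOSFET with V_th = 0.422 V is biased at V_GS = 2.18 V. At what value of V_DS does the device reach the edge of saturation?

The boundary between triode and saturation is V_DS = V_GS − V_th = V_ov.
V_ov = 2.18 − 0.422 = 1.76 V.

V_DS,sat = 1.76 V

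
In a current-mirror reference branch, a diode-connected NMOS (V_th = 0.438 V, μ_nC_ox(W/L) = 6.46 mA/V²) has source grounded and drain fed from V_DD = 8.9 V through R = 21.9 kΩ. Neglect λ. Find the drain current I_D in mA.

With gate tied to drain, V_GS = V_DS ≥ V_GS − V_th, so the device is in saturation.
KCL at the drain: ½ k_n (V_GS − V_th)² = (V_DD − V_GS)/R.
Let x = V_GS − 0.438. Then 70.7 x² + x − 8.462 = 0, giving x = 0.339 V (positive root), so V_GS = 0.777 V.
I_D = (V_DD − V_GS)/R = (8.9 − 0.777) / 21.9 = 0.371 mA.

I_D = 0.371 mA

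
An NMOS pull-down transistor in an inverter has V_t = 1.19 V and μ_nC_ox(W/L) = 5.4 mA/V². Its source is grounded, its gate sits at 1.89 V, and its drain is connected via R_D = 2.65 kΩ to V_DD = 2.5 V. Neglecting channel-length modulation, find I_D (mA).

V_GS = V_G = 1.89 V, so V_ov = 1.89 − 1.19 = 0.7 V.
Assume saturation: I_D = ½ k_n V_ov² = 0.5 × 5.4 × 0.7² = 1.32 mA, giving V_DS = V_DD − I_D R_D = 2.5 − 1.32 × 2.65 = -1.01 V.
But -1.01 V < V_ov = 0.7 V, so the device is actually in triode.
In triode I_D = k_n[V_ov V_DS − ½ V_DS²] and I_D = (V_DD − V_DS)/R_D. Equating: 7.16 V_DS² − 11.02 V_DS + 2.5 = 0, giving V_DS = 0.277 V (the root below V_ov).
I_D = (2.5 − 0.277) / 2.65 = 0.839 mA.

I_D = 0.839 mA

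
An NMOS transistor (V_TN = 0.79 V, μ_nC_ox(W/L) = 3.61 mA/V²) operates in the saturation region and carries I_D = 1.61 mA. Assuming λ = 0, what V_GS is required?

V_GS = 1.73 V

In saturation I_D = ½ k_n (V_GS − V_TN)², so V_GS − V_TN = √(2 I_D / k_n) = √(2 × 1.61 / 3.61) = 0.944 V.
V_GS = 0.79 + 0.944 = 1.73 V.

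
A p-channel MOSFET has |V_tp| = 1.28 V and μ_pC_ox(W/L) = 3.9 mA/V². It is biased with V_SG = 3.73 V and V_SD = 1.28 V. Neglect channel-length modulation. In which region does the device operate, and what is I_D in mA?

V_ov = V_SG − |V_tp| = 3.73 − 1.28 = 2.45 V.
Since V_SD = 1.28 V < V_ov = 2.45 V, the device is in the triode region.
I_D = k_p [V_ov · V_SD − ½ V_SD²] = 3.9 × [2.45 × 1.28 − 0.5 × 1.28²] = 9.04 mA.

Triode; I_D = 9.04 mA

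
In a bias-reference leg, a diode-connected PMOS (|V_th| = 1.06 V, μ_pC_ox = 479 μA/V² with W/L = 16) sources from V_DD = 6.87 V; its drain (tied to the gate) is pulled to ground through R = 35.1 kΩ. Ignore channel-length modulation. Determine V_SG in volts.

V_SG = 1.26 V

With gate tied to drain, V_SG = V_SD ≥ V_SG − |V_th|, so the device is in saturation.
k_p = μ_pC_ox · (W/L) = 7.664 mA/V².
KCL at the drain: ½ k_p (V_SG − |V_th|)² = (V_DD − V_SG)/R.
Let x = V_SG − 1.06. Then 135 x² + x − 5.81 = 0, giving x = 0.204 V (positive root), so V_SG = 1.26 V.
I_D = (V_DD − V_SG)/R = (6.87 − 1.26) / 35.1 = 0.16 mA.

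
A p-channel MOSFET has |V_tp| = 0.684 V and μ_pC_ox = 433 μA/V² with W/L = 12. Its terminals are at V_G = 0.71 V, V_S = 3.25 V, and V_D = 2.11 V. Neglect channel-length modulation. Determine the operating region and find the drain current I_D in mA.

V_SG = V_S − V_G = 3.25 − 0.71 = 2.54 V; V_SD = V_S − V_D = 3.25 − 2.11 = 1.14 V.
k_p = μ_pC_ox · (W/L) = 5.196 mA/V².
V_ov = V_SG − |V_tp| = 2.54 − 0.684 = 1.86 V.
Since V_SD = 1.14 V < V_ov = 1.86 V, the device is in the triode region.
I_D = k_p [V_ov · V_SD − ½ V_SD²] = 5.196 × [1.86 × 1.14 − 0.5 × 1.14²] = 7.62 mA.

Triode; I_D = 7.62 mA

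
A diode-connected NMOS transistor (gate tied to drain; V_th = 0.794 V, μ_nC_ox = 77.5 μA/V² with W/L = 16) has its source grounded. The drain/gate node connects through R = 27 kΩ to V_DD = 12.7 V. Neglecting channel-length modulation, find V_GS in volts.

V_GS = 1.61 V

With gate tied to drain, V_GS = V_DS ≥ V_GS − V_th, so the device is in saturation.
k_n = μ_nC_ox · (W/L) = 1.24 mA/V².
KCL at the drain: ½ k_n (V_GS − V_th)² = (V_DD − V_GS)/R.
Let x = V_GS − 0.794. Then 16.7 x² + x − 11.91 = 0, giving x = 0.814 V (positive root), so V_GS = 1.61 V.
I_D = (V_DD − V_GS)/R = (12.7 − 1.61) / 27 = 0.411 mA.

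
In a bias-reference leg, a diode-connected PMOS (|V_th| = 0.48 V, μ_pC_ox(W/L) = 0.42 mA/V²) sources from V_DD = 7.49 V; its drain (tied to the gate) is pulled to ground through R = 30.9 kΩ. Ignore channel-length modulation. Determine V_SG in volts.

With gate tied to drain, V_SG = V_SD ≥ V_SG − |V_th|, so the device is in saturation.
KCL at the drain: ½ k_p (V_SG − |V_th|)² = (V_DD − V_SG)/R.
Let x = V_SG − 0.48. Then 6.49 x² + x − 7.01 = 0, giving x = 0.965 V (positive root), so V_SG = 1.45 V.
I_D = (V_DD − V_SG)/R = (7.49 − 1.45) / 30.9 = 0.196 mA.

V_SG = 1.45 V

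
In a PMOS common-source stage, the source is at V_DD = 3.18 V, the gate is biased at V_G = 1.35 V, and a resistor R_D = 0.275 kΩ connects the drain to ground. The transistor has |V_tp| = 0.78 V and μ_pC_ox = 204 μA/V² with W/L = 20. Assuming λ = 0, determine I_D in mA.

I_D = 2.25 mA

V_SG = V_DD − V_G = 3.18 − 1.35 = 1.83 V, so V_ov = 1.83 − 0.78 = 1.05 V.
k_p = μ_pC_ox · (W/L) = 4.08 mA/V².
Assume saturation: I_D = ½ k_p V_ov² = 0.5 × 4.08 × 1.05² = 2.25 mA, giving V_SD = V_DD − I_D R_D = 3.18 − 2.25 × 0.275 = 2.56 V.
V_SD = 2.56 V ≥ V_ov = 1.05 V, confirming saturation.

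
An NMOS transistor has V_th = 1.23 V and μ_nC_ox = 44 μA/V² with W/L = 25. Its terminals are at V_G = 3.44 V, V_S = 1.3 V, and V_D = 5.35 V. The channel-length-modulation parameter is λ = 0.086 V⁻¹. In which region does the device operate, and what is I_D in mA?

V_GS = V_G − V_S = 3.44 − 1.3 = 2.14 V; V_DS = V_D − V_S = 5.35 − 1.3 = 4.05 V.
k_n = μ_nC_ox · (W/L) = 1.1 mA/V².
V_ov = V_GS − V_th = 2.14 − 1.23 = 0.91 V.
Since V_DS = 4.05 V ≥ V_ov = 0.91 V, the device is in saturation.
I_D = ½ k_n V_ov² (1 + λ V_DS) = 0.5 × 1.1 × 0.91² × (1 + 0.086 × 4.05) = 0.614 mA.

Saturation; I_D = 0.614 mA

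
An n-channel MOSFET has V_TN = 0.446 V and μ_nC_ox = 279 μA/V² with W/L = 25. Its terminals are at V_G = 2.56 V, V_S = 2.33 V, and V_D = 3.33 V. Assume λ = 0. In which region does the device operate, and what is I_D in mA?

Cutoff; I_D = 0 mA

V_GS = V_G − V_S = 2.56 − 2.33 = 0.23 V; V_DS = V_D − V_S = 3.33 − 2.33 = 1 V.
V_GS = 0.23 V < V_TN = 0.446 V, so the transistor is in cutoff.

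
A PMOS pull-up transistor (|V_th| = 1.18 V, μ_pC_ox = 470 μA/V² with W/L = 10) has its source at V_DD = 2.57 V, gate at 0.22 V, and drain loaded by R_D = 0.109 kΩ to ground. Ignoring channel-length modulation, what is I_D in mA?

I_D = 3.22 mA

V_SG = V_DD − V_G = 2.57 − 0.22 = 2.35 V, so V_ov = 2.35 − 1.18 = 1.17 V.
k_p = μ_pC_ox · (W/L) = 4.7 mA/V².
Assume saturation: I_D = ½ k_p V_ov² = 0.5 × 4.7 × 1.17² = 3.22 mA, giving V_SD = V_DD − I_D R_D = 2.57 − 3.22 × 0.109 = 2.22 V.
V_SD = 2.22 V ≥ V_ov = 1.17 V, confirming saturation.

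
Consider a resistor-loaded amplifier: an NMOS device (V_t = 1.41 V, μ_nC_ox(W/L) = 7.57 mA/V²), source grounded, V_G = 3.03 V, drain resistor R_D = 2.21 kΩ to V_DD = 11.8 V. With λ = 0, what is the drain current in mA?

I_D = 5.12 mA

V_GS = V_G = 3.03 V, so V_ov = 3.03 − 1.41 = 1.62 V.
Assume saturation: I_D = ½ k_n V_ov² = 0.5 × 7.57 × 1.62² = 9.93 mA, giving V_DS = V_DD − I_D R_D = 11.8 − 9.93 × 2.21 = -10.2 V.
But -10.2 V < V_ov = 1.62 V, so the device is actually in triode.
In triode I_D = k_n[V_ov V_DS − ½ V_DS²] and I_D = (V_DD − V_DS)/R_D. Equating: 8.36 V_DS² − 28.1 V_DS + 11.8 = 0, giving V_DS = 0.492 V (the root below V_ov).
I_D = (11.8 − 0.492) / 2.21 = 5.12 mA.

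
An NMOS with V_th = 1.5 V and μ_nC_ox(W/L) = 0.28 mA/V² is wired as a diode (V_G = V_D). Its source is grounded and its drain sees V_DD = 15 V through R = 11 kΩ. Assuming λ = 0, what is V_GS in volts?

V_GS = 4.15 V

With gate tied to drain, V_GS = V_DS ≥ V_GS − V_th, so the device is in saturation.
KCL at the drain: ½ k_n (V_GS − V_th)² = (V_DD − V_GS)/R.
Let x = V_GS − 1.5. Then 1.54 x² + x − 13.5 = 0, giving x = 2.65 V (positive root), so V_GS = 4.15 V.
I_D = (V_DD − V_GS)/R = (15 − 4.15) / 11 = 0.986 mA.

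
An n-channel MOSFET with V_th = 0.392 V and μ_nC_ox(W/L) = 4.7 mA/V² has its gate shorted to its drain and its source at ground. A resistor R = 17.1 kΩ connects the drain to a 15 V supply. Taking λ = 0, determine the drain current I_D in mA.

With gate tied to drain, V_GS = V_DS ≥ V_GS − V_th, so the device is in saturation.
KCL at the drain: ½ k_n (V_GS − V_th)² = (V_DD − V_GS)/R.
Let x = V_GS − 0.392. Then 40.2 x² + x − 14.61 = 0, giving x = 0.591 V (positive root), so V_GS = 0.983 V.
I_D = (V_DD − V_GS)/R = (15 − 0.983) / 17.1 = 0.82 mA.

I_D = 0.820 mA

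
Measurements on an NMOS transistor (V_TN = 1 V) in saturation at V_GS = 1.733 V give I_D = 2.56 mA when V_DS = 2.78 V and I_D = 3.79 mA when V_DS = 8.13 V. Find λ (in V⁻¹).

λ = 0.120 V⁻¹

With V_GS fixed, I_D ∝ (1 + λ V_DS) in saturation, so I_D2/I_D1 = (1 + λ V_DS2)/(1 + λ V_DS1).
3.79/2.56 = 1.48 = (1 + 8.13 λ)/(1 + 2.78 λ).
Solving: λ (I_D1 V_DS2 − I_D2 V_DS1) = I_D2 − I_D1, so λ = (3.79 − 2.56) / (2.56 × 8.13 − 3.79 × 2.78) = 1.23 / 10.3 = 0.12 V⁻¹.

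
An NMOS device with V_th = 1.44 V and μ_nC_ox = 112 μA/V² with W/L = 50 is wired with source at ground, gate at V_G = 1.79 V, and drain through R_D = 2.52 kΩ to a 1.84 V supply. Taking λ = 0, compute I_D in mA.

V_GS = V_G = 1.79 V, so V_ov = 1.79 − 1.44 = 0.35 V.
k_n = μ_nC_ox · (W/L) = 5.6 mA/V².
Assume saturation: I_D = ½ k_n V_ov² = 0.5 × 5.6 × 0.35² = 0.343 mA, giving V_DS = V_DD − I_D R_D = 1.84 − 0.343 × 2.52 = 0.976 V.
V_DS = 0.976 V ≥ V_ov = 0.35 V, confirming saturation.

I_D = 0.343 mA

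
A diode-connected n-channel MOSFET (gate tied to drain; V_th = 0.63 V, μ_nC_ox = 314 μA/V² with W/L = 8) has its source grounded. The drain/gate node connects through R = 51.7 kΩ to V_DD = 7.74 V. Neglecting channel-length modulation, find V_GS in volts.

V_GS = 0.953 V

With gate tied to drain, V_GS = V_DS ≥ V_GS − V_th, so the device is in saturation.
k_n = μ_nC_ox · (W/L) = 2.512 mA/V².
KCL at the drain: ½ k_n (V_GS − V_th)² = (V_DD − V_GS)/R.
Let x = V_GS − 0.63. Then 64.9 x² + x − 7.11 = 0, giving x = 0.323 V (positive root), so V_GS = 0.953 V.
I_D = (V_DD − V_GS)/R = (7.74 − 0.953) / 51.7 = 0.131 mA.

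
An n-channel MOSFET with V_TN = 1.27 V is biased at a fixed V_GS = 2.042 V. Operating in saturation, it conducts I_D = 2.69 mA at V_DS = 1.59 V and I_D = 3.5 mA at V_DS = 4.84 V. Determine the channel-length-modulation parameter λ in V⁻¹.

With V_GS fixed, I_D ∝ (1 + λ V_DS) in saturation, so I_D2/I_D1 = (1 + λ V_DS2)/(1 + λ V_DS1).
3.5/2.69 = 1.301 = (1 + 4.84 λ)/(1 + 1.59 λ).
Solving: λ (I_D1 V_DS2 − I_D2 V_DS1) = I_D2 − I_D1, so λ = (3.5 − 2.69) / (2.69 × 4.84 − 3.5 × 1.59) = 0.81 / 7.45 = 0.109 V⁻¹.

λ = 0.109 V⁻¹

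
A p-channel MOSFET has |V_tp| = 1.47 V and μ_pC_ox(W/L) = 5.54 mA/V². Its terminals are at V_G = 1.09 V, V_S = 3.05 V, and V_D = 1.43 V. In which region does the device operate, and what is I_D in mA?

V_SG = V_S − V_G = 3.05 − 1.09 = 1.96 V; V_SD = V_S − V_D = 3.05 − 1.43 = 1.62 V.
V_ov = V_SG − |V_tp| = 1.96 − 1.47 = 0.49 V.
Since V_SD = 1.62 V ≥ V_ov = 0.49 V, the device is in saturation.
I_D = ½ k_p V_ov² = 0.5 × 5.54 × 0.49² = 0.665 mA.

Saturation; I_D = 0.665 mA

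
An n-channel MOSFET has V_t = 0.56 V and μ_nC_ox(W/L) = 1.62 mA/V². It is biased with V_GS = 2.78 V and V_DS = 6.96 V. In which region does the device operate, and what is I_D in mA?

V_ov = V_GS − V_t = 2.78 − 0.56 = 2.22 V.
Since V_DS = 6.96 V ≥ V_ov = 2.22 V, the device is in saturation.
I_D = ½ k_n V_ov² = 0.5 × 1.62 × 2.22² = 3.99 mA.

Saturation; I_D = 3.99 mA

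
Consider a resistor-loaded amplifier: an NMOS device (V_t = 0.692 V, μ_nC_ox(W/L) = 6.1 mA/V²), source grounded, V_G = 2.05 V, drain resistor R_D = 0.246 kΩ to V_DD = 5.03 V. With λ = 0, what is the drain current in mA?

V_GS = V_G = 2.05 V, so V_ov = 2.05 − 0.692 = 1.36 V.
Assume saturation: I_D = ½ k_n V_ov² = 0.5 × 6.1 × 1.36² = 5.62 mA, giving V_DS = V_DD − I_D R_D = 5.03 − 5.62 × 0.246 = 3.65 V.
V_DS = 3.65 V ≥ V_ov = 1.36 V, confirming saturation.

I_D = 5.62 mA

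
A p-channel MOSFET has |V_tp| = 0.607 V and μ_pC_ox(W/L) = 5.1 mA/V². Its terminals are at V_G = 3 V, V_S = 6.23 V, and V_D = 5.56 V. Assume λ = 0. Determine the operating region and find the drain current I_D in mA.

Triode; I_D = 7.82 mA

V_SG = V_S − V_G = 6.23 − 3 = 3.23 V; V_SD = V_S − V_D = 6.23 − 5.56 = 0.67 V.
V_ov = V_SG − |V_tp| = 3.23 − 0.607 = 2.62 V.
Since V_SD = 0.67 V < V_ov = 2.62 V, the device is in the triode region.
I_D = k_p [V_ov · V_SD − ½ V_SD²] = 5.1 × [2.62 × 0.67 − 0.5 × 0.67²] = 7.82 mA.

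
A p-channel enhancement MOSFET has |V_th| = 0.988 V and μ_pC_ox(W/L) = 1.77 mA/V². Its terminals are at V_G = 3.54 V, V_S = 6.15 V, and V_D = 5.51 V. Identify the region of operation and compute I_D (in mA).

V_SG = V_S − V_G = 6.15 − 3.54 = 2.61 V; V_SD = V_S − V_D = 6.15 − 5.51 = 0.64 V.
V_ov = V_SG − |V_th| = 2.61 − 0.988 = 1.62 V.
Since V_SD = 0.64 V < V_ov = 1.62 V, the device is in the triode region.
I_D = k_p [V_ov · V_SD − ½ V_SD²] = 1.77 × [1.62 × 0.64 − 0.5 × 0.64²] = 1.47 mA.

Triode; I_D = 1.47 mA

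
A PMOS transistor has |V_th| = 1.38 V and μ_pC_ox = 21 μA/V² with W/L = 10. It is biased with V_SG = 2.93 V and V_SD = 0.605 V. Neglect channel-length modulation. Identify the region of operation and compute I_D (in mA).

k_p = μ_pC_ox · (W/L) = 0.21 mA/V².
V_ov = V_SG − |V_th| = 2.93 − 1.38 = 1.55 V.
Since V_SD = 0.605 V < V_ov = 1.55 V, the device is in the triode region.
I_D = k_p [V_ov · V_SD − ½ V_SD²] = 0.21 × [1.55 × 0.605 − 0.5 × 0.605²] = 0.158 mA.

Triode; I_D = 0.158 mA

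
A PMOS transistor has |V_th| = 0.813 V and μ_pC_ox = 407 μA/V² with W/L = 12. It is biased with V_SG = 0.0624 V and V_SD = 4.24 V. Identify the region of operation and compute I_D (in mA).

V_SG = 0.0624 V < |V_th| = 0.813 V, so the transistor is in cutoff.

Cutoff; I_D = 0 mA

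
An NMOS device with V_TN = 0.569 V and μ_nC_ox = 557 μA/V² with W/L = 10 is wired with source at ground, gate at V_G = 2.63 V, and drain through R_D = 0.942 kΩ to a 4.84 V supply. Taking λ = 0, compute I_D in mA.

I_D = 4.65 mA

V_GS = V_G = 2.63 V, so V_ov = 2.63 − 0.569 = 2.06 V.
k_n = μ_nC_ox · (W/L) = 5.57 mA/V².
Assume saturation: I_D = ½ k_n V_ov² = 0.5 × 5.57 × 2.06² = 11.8 mA, giving V_DS = V_DD − I_D R_D = 4.84 − 11.8 × 0.942 = -6.3 V.
But -6.3 V < V_ov = 2.06 V, so the device is actually in triode.
In triode I_D = k_n[V_ov V_DS − ½ V_DS²] and I_D = (V_DD − V_DS)/R_D. Equating: 2.62 V_DS² − 11.81 V_DS + 4.84 = 0, giving V_DS = 0.456 V (the root below V_ov).
I_D = (4.84 − 0.456) / 0.942 = 4.65 mA.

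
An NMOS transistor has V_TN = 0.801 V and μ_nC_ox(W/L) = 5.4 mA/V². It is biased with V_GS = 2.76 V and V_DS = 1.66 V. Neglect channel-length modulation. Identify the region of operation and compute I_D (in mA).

Triode; I_D = 10.1 mA

V_ov = V_GS − V_TN = 2.76 − 0.801 = 1.96 V.
Since V_DS = 1.66 V < V_ov = 1.96 V, the device is in the triode region.
I_D = k_n [V_ov · V_DS − ½ V_DS²] = 5.4 × [1.96 × 1.66 − 0.5 × 1.66²] = 10.1 mA.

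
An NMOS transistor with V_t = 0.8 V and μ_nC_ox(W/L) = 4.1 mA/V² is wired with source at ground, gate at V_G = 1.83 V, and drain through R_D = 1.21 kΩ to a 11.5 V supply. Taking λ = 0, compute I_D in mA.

I_D = 2.17 mA

V_GS = V_G = 1.83 V, so V_ov = 1.83 − 0.8 = 1.03 V.
Assume saturation: I_D = ½ k_n V_ov² = 0.5 × 4.1 × 1.03² = 2.17 mA, giving V_DS = V_DD − I_D R_D = 11.5 − 2.17 × 1.21 = 8.87 V.
V_DS = 8.87 V ≥ V_ov = 1.03 V, confirming saturation.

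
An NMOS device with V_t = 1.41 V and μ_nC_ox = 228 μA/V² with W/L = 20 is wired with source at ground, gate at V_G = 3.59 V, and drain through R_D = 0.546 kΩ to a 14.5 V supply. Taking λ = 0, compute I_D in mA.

V_GS = V_G = 3.59 V, so V_ov = 3.59 − 1.41 = 2.18 V.
k_n = μ_nC_ox · (W/L) = 4.56 mA/V².
Assume saturation: I_D = ½ k_n V_ov² = 0.5 × 4.56 × 2.18² = 10.8 mA, giving V_DS = V_DD − I_D R_D = 14.5 − 10.8 × 0.546 = 8.58 V.
V_DS = 8.58 V ≥ V_ov = 2.18 V, confirming saturation.

I_D = 10.8 mA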